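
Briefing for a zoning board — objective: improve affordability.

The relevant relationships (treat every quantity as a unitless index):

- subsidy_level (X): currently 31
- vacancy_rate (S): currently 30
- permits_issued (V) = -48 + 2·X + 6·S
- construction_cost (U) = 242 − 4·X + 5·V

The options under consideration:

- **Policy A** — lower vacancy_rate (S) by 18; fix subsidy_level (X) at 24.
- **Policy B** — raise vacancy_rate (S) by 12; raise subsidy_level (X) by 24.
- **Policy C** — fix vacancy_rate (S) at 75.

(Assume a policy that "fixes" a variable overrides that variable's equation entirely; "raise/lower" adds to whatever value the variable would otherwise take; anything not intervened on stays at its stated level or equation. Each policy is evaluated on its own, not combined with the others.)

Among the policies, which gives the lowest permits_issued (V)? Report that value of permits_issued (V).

Policy A (S − 18, X := 24):
  X = 24
  S = 30 − 18 = 12
  V = -48 + 2·24 + 6·12 = 72
Policy B (S + 12, X + 24):
  X = 31 + 24 = 55
  S = 30 + 12 = 42
  V = -48 + 2·55 + 6·42 = 314
Policy C (S := 75):
  X = 31
  S = 75
  V = -48 + 2·31 + 6·75 = 464
Comparing — Policy A: V=72, Policy B: V=314, Policy C: V=464. Lowest is 72 (Policy A).

72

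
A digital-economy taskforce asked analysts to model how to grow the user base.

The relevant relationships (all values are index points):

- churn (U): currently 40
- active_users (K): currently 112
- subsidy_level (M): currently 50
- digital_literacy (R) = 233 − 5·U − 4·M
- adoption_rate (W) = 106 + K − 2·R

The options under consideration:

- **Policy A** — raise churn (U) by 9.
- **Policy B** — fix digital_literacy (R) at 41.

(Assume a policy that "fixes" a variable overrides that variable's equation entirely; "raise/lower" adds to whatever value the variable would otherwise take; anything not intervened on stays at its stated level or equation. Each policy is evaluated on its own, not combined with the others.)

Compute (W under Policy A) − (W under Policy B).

506

Policy A (U + 9):
  U = 40 + 9 = 49
  K = 112
  M = 50
  R = 233 − 5·49 − 4·50 = -212
  W = 106 + 112 − 2·(-212) = 642
Policy B (R := 41):
  U = 40
  K = 112
  M = 50
  R = 41
  W = 106 + 112 − 2·41 = 136
W: 642 − 136 = 506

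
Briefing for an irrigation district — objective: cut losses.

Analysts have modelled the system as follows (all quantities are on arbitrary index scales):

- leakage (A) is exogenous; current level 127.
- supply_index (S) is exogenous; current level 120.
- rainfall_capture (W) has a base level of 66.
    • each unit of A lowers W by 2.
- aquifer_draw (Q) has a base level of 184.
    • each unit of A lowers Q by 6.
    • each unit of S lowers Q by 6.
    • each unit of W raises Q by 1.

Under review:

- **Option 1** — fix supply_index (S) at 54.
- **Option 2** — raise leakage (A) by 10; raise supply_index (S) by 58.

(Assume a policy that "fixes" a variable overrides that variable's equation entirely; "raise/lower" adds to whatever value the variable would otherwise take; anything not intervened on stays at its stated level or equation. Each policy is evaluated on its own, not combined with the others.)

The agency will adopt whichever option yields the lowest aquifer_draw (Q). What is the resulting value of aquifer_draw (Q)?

Option 1 (S := 54):
  A = 127
  S = 54
  W = 66 − 2·127 = -188
  Q = 184 − 6·127 − 6·54 + (-188) = -1090
Option 2 (A + 10, S + 58):
  A = 127 + 10 = 137
  S = 120 + 58 = 178
  W = 66 − 2·137 = -208
  Q = 184 − 6·137 − 6·178 + (-208) = -1914
Comparing — Option 1: Q=-1090, Option 2: Q=-1914. Lowest is -1914 (Option 2).

-1914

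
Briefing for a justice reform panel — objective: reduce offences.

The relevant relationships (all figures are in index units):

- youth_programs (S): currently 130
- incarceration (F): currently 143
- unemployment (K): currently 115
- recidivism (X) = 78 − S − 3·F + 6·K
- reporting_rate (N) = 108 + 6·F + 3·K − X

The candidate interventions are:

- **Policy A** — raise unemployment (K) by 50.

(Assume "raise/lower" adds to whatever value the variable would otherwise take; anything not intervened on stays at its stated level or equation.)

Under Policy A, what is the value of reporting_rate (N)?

Policy A (K + 50):
  S = 130
  F = 143
  K = 115 + 50 = 165
  X = 78 − 130 − 3·143 + 6·165 = 509
  N = 108 + 6·143 + 3·165 − 509 = 952

952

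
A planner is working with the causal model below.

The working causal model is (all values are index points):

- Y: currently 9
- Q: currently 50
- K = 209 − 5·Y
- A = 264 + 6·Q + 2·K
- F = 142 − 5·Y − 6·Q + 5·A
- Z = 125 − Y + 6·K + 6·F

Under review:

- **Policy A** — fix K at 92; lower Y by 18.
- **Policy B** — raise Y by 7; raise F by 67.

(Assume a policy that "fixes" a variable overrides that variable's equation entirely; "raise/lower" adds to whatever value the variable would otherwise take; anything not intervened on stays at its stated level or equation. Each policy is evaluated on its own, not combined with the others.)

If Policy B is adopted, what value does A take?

822

Policy B (Y + 7, F + 67):
  Y = 9 + 7 = 16
  Q = 50
  K = 209 − 5·16 = 129
  A = 264 + 6·50 + 2·129 = 822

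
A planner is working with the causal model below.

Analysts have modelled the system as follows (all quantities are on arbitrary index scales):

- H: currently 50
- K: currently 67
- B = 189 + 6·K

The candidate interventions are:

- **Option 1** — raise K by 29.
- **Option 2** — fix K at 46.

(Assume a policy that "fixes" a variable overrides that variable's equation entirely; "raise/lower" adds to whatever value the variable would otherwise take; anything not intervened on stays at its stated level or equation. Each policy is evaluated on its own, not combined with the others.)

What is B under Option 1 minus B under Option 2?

Option 1 (K + 29):
  K = 67 + 29 = 96
  B = 189 + 6·96 = 765
Option 2 (K := 46):
  K = 46
  B = 189 + 6·46 = 465
B: 765 − 465 = 300

300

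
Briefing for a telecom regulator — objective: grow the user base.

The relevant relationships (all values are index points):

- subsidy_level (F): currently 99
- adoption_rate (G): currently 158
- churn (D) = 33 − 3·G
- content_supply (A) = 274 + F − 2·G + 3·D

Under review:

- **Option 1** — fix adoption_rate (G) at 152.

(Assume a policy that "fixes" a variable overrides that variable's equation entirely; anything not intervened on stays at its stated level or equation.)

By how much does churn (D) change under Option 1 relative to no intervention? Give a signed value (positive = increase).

Baseline:
  G = 158
  D = 33 − 3·158 = -441
Option 1 (G := 152):
  G = 152
  D = 33 − 3·152 = -423
Change in D: -423 − (-441) = 18

18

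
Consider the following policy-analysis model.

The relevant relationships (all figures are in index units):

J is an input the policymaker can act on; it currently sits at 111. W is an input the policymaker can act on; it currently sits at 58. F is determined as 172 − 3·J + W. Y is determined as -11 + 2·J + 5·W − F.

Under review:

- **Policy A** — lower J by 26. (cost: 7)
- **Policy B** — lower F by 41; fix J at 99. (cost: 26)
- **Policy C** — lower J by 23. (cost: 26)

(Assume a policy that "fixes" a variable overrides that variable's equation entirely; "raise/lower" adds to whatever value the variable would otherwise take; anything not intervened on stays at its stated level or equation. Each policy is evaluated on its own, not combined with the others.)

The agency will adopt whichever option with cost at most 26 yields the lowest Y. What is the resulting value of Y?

Policy A (J − 26):
  J = 111 − 26 = 85
  W = 58
  F = 172 − 3·85 + 58 = -25
  Y = -11 + 2·85 + 5·58 − (-25) = 474
Policy B (F − 41, J := 99):
  J = 99
  W = 58
  F = 172 − 3·99 + 58 (−41 from intervention) = -108
  Y = -11 + 2·99 + 5·58 − (-108) = 585
Policy C (J − 23):
  J = 111 − 23 = 88
  W = 58
  F = 172 − 3·88 + 58 = -34
  Y = -11 + 2·88 + 5·58 − (-34) = 489
Comparing — Policy A: Y=474, Policy B: Y=585, Policy C: Y=489. Lowest is 474 (Policy A).

474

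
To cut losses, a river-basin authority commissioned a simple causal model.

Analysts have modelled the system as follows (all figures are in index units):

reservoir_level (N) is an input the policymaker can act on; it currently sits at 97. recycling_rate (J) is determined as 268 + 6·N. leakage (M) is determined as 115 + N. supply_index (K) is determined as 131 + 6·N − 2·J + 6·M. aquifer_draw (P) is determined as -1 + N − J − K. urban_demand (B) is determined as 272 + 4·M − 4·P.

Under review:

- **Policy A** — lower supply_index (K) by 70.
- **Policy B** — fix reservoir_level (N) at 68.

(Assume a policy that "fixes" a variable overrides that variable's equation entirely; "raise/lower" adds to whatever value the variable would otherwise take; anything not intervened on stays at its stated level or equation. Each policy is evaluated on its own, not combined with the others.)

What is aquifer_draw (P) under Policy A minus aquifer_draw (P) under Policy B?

Policy A (K − 70):
  N = 97
  J = 268 + 6·97 = 850
  M = 115 + 97 = 212
  K = 131 + 6·97 − 2·850 + 6·212 (−70 from intervention) = 215
  P = -1 + 97 − 850 − 215 = -969
Policy B (N := 68):
  N = 68
  J = 268 + 6·68 = 676
  M = 115 + 68 = 183
  K = 131 + 6·68 − 2·676 + 6·183 = 285
  P = -1 + 68 − 676 − 285 = -894
P: -969 − (-894) = -75

-75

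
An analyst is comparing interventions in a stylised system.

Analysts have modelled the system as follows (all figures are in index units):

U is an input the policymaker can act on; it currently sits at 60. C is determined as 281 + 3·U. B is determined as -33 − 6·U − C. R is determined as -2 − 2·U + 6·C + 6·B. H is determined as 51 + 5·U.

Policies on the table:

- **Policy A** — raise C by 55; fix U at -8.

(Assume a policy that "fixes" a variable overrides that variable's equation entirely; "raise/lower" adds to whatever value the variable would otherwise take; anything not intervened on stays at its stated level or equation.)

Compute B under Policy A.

Policy A (C + 55, U := -8):
  U = -8
  C = 281 + 3·(-8) (+55 from intervention) = 312
  B = -33 − 6·(-8) − 312 = -297

-297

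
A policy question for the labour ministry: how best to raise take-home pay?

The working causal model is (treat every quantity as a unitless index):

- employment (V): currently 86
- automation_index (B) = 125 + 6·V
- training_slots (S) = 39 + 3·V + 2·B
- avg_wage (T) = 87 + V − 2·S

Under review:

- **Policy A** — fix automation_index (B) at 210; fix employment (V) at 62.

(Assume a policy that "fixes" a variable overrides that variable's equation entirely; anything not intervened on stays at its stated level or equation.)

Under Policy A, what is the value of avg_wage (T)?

Policy A (B := 210, V := 62):
  V = 62
  B = 210
  S = 39 + 3·62 + 2·210 = 645
  T = 87 + 62 − 2·645 = -1141

-1141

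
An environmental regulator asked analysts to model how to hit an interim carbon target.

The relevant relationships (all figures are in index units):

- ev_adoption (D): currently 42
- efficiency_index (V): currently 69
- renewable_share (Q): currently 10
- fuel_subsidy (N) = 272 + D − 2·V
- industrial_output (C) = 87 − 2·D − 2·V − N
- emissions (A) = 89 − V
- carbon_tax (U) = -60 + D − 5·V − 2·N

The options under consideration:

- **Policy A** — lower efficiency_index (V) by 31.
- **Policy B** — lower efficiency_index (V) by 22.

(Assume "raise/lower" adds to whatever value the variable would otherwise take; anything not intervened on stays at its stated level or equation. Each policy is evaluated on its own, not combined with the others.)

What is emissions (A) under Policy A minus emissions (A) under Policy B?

Policy A (V − 31):
  V = 69 − 31 = 38
  A = 89 − 38 = 51
Policy B (V − 22):
  V = 69 − 22 = 47
  A = 89 − 47 = 42
A: 51 − 42 = 9

9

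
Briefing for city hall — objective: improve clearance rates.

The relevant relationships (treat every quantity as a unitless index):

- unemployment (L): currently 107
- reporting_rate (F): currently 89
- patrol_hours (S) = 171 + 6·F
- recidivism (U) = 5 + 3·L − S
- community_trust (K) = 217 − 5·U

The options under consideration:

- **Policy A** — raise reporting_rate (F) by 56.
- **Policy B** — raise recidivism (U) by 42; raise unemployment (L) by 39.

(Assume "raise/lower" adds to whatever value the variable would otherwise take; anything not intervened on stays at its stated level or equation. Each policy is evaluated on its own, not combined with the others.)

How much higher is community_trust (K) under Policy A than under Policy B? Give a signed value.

2475

Policy A (F + 56):
  L = 107
  F = 89 + 56 = 145
  S = 171 + 6·145 = 1041
  U = 5 + 3·107 − 1041 = -715
  K = 217 − 5·(-715) = 3792
Policy B (U + 42, L + 39):
  L = 107 + 39 = 146
  F = 89
  S = 171 + 6·89 = 705
  U = 5 + 3·146 − 705 (+42 from intervention) = -220
  K = 217 − 5·(-220) = 1317
K: 3792 − 1317 = 2475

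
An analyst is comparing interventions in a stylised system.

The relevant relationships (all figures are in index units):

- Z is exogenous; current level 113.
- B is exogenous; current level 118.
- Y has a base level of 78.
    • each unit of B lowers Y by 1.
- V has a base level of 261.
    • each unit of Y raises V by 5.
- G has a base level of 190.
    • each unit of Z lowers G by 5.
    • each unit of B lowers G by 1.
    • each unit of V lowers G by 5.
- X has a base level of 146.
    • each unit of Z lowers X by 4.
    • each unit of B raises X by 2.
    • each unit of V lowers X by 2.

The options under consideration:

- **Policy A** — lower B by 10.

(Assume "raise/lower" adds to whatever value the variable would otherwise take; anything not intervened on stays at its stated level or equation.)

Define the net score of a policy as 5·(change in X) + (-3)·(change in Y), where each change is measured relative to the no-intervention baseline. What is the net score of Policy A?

Baseline:
  Z = 113
  B = 118
  Y = 78 − 118 = -40
  V = 261 + 5·(-40) = 61
  X = 146 − 4·113 + 2·118 − 2·61 = -192
Policy A (B − 10):
  Z = 113
  B = 118 − 10 = 108
  Y = 78 − 108 = -30
  V = 261 + 5·(-30) = 111
  X = 146 − 4·113 + 2·108 − 2·111 = -312
ΔX = -312 − (-192) = -120; ΔY = -30 − (-40) = 10
Score = 5·(-120) + (-3)·10 = -630

-630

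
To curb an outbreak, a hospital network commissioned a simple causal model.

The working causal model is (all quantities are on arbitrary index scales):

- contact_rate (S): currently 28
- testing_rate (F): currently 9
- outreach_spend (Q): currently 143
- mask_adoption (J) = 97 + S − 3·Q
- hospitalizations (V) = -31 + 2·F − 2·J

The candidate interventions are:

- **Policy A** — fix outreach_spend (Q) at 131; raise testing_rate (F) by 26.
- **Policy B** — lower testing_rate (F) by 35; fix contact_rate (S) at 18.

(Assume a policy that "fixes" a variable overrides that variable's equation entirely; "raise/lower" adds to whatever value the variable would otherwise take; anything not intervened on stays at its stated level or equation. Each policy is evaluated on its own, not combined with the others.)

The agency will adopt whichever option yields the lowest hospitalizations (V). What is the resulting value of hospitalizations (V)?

Policy A (Q := 131, F + 26):
  S = 28
  F = 9 + 26 = 35
  Q = 131
  J = 97 + 28 − 3·131 = -268
  V = -31 + 2·35 − 2·(-268) = 575
Policy B (F − 35, S := 18):
  S = 18
  F = 9 − 35 = -26
  Q = 143
  J = 97 + 18 − 3·143 = -314
  V = -31 + 2·(-26) − 2·(-314) = 545
Comparing — Policy A: V=575, Policy B: V=545. Lowest is 545 (Policy B).

545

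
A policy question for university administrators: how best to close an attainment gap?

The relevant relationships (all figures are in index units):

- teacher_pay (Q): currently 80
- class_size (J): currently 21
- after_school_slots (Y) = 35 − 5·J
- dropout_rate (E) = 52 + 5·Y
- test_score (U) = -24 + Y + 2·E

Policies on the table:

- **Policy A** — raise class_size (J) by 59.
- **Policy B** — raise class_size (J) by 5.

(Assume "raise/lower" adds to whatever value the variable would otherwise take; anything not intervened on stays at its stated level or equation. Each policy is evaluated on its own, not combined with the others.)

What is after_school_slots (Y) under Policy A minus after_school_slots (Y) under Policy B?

Policy A (J + 59):
  J = 21 + 59 = 80
  Y = 35 − 5·80 = -365
Policy B (J + 5):
  J = 21 + 5 = 26
  Y = 35 − 5·26 = -95
Y: -365 − (-95) = -270

-270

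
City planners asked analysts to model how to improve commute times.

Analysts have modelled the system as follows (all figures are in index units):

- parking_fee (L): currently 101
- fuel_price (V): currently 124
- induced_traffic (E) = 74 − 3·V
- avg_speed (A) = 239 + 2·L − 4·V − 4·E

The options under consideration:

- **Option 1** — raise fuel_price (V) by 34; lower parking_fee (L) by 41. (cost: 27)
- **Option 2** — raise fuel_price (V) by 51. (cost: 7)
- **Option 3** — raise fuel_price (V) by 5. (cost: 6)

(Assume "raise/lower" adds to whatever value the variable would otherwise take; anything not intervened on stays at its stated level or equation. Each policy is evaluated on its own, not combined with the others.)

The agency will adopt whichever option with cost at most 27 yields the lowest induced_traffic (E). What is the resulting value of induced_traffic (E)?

-451

Option 1 (V + 34, L − 41):
  V = 124 + 34 = 158
  E = 74 − 3·158 = -400
Option 2 (V + 51):
  V = 124 + 51 = 175
  E = 74 − 3·175 = -451
Option 3 (V + 5):
  V = 124 + 5 = 129
  E = 74 − 3·129 = -313
Comparing — Option 1: E=-400, Option 2: E=-451, Option 3: E=-313. Lowest is -451 (Option 2).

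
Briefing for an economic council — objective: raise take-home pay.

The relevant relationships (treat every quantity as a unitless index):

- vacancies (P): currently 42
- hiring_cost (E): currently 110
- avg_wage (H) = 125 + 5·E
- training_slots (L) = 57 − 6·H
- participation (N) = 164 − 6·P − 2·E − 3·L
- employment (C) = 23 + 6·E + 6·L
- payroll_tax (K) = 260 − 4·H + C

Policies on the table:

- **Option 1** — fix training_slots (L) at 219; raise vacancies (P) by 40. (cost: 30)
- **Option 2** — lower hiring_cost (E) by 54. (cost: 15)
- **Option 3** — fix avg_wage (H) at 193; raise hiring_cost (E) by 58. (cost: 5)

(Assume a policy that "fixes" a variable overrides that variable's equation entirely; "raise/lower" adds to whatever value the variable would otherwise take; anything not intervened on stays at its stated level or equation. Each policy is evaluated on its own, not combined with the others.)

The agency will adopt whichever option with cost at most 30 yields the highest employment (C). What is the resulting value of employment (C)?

1997

Option 1 (L := 219, P + 40):
  E = 110
  H = 125 + 5·110 = 675
  L = 219
  C = 23 + 6·110 + 6·219 = 1997
Option 2 (E − 54):
  E = 110 − 54 = 56
  H = 125 + 5·56 = 405
  L = 57 − 6·405 = -2373
  C = 23 + 6·56 + 6·(-2373) = -13879
Option 3 (H := 193, E + 58):
  E = 110 + 58 = 168
  H = 193
  L = 57 − 6·193 = -1101
  C = 23 + 6·168 + 6·(-1101) = -5575
Comparing — Option 1: C=1997, Option 2: C=-13879, Option 3: C=-5575. Highest is 1997 (Option 1).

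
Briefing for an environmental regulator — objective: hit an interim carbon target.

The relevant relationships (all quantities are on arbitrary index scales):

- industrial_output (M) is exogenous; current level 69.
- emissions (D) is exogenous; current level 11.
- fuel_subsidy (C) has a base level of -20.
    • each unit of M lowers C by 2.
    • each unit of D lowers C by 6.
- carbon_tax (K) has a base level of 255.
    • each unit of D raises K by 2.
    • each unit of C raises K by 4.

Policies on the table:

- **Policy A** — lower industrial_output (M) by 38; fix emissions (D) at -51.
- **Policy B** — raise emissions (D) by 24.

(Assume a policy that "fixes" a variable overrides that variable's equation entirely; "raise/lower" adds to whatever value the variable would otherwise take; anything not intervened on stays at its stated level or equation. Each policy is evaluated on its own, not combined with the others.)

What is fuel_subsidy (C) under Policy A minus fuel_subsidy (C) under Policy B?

592

Policy A (M − 38, D := -51):
  M = 69 − 38 = 31
  D = -51
  C = -20 − 2·31 − 6·(-51) = 224
Policy B (D + 24):
  M = 69
  D = 11 + 24 = 35
  C = -20 − 2·69 − 6·35 = -368
C: 224 − (-368) = 592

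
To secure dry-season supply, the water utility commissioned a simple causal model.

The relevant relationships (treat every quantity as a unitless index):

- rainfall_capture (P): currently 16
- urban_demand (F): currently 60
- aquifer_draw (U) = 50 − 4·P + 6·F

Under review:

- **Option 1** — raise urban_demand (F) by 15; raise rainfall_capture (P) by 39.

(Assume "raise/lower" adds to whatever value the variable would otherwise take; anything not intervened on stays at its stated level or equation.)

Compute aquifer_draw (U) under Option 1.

280

Option 1 (F + 15, P + 39):
  P = 16 + 39 = 55
  F = 60 + 15 = 75
  U = 50 − 4·55 + 6·75 = 280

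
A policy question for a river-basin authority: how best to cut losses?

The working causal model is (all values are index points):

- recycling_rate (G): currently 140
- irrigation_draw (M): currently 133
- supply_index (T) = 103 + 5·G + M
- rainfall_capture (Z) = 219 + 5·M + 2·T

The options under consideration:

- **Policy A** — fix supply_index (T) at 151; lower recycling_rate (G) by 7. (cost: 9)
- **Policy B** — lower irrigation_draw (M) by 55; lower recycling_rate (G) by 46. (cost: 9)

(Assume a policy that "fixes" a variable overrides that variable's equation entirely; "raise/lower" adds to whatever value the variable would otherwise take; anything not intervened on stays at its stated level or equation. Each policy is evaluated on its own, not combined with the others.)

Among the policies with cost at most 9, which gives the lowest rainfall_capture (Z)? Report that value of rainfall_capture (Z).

Policy A (T := 151, G − 7):
  G = 140 − 7 = 133
  M = 133
  T = 151
  Z = 219 + 5·133 + 2·151 = 1186
Policy B (M − 55, G − 46):
  G = 140 − 46 = 94
  M = 133 − 55 = 78
  T = 103 + 5·94 + 78 = 651
  Z = 219 + 5·78 + 2·651 = 1911
Comparing — Policy A: Z=1186, Policy B: Z=1911. Lowest is 1186 (Policy A).

1186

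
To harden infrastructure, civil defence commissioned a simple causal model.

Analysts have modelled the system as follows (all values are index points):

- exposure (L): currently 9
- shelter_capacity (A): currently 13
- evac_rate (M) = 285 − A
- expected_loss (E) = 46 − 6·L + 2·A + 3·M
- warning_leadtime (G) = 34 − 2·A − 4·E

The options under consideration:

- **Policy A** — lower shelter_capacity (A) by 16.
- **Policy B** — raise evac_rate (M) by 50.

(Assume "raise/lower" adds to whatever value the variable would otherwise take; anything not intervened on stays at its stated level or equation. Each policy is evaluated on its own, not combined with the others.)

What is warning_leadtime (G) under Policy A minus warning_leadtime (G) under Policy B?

Policy A (A − 16):
  L = 9
  A = 13 − 16 = -3
  M = 285 − (-3) = 288
  E = 46 − 6·9 + 2·(-3) + 3·288 = 850
  G = 34 − 2·(-3) − 4·850 = -3360
Policy B (M + 50):
  L = 9
  A = 13
  M = 285 − 13 (+50 from intervention) = 322
  E = 46 − 6·9 + 2·13 + 3·322 = 984
  G = 34 − 2·13 − 4·984 = -3928
G: -3360 − (-3928) = 568

568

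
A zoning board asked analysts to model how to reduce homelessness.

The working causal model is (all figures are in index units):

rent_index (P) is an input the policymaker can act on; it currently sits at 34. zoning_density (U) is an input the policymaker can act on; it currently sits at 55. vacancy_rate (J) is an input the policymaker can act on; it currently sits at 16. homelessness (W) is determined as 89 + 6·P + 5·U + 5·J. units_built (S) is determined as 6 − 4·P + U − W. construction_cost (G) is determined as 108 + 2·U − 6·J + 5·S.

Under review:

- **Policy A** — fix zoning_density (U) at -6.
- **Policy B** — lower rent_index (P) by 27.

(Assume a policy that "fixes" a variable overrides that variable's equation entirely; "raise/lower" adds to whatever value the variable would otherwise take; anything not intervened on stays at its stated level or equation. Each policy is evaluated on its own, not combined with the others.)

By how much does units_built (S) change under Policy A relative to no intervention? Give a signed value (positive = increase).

Baseline:
  P = 34
  U = 55
  J = 16
  W = 89 + 6·34 + 5·55 + 5·16 = 648
  S = 6 − 4·34 + 55 − 648 = -723
Policy A (U := -6):
  P = 34
  U = -6
  J = 16
  W = 89 + 6·34 + 5·(-6) + 5·16 = 343
  S = 6 − 4·34 + (-6) − 343 = -479
Change in S: -479 − (-723) = 244

244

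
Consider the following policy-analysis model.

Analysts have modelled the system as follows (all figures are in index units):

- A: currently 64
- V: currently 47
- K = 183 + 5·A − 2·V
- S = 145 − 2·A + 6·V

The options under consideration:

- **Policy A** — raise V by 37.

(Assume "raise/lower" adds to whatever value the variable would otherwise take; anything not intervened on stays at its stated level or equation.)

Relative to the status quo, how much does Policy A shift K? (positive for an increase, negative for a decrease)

Baseline:
  A = 64
  V = 47
  K = 183 + 5·64 − 2·47 = 409
Policy A (V + 37):
  A = 64
  V = 47 + 37 = 84
  K = 183 + 5·64 − 2·84 = 335
Change in K: 335 − 409 = -74

-74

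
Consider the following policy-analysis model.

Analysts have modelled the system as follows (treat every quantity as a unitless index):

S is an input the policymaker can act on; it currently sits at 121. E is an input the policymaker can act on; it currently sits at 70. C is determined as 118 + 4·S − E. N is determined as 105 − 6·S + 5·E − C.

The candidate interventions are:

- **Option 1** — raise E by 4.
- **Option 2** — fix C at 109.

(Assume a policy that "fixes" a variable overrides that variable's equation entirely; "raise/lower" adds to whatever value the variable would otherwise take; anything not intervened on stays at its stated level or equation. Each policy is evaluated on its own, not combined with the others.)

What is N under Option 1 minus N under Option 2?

Option 1 (E + 4):
  S = 121
  E = 70 + 4 = 74
  C = 118 + 4·121 − 74 = 528
  N = 105 − 6·121 + 5·74 − 528 = -779
Option 2 (C := 109):
  S = 121
  E = 70
  C = 109
  N = 105 − 6·121 + 5·70 − 109 = -380
N: -779 − (-380) = -399

-399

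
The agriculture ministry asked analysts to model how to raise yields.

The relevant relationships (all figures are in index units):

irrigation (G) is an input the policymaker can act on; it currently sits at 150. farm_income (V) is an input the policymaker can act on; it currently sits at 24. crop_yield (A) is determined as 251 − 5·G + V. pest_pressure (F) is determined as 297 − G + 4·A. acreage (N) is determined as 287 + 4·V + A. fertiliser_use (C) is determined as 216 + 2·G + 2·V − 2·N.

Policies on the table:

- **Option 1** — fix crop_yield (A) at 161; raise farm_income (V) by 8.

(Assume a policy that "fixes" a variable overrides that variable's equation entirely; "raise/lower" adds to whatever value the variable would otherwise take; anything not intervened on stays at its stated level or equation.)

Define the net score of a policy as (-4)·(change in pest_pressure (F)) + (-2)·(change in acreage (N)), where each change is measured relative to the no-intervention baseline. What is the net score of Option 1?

Baseline:
  G = 150
  V = 24
  A = 251 − 5·150 + 24 = -475
  F = 297 − 150 + 4·(-475) = -1753
  N = 287 + 4·24 + (-475) = -92
Option 1 (A := 161, V + 8):
  G = 150
  V = 24 + 8 = 32
  A = 161
  F = 297 − 150 + 4·161 = 791
  N = 287 + 4·32 + 161 = 576
ΔF = 791 − (-1753) = 2544; ΔN = 576 − (-92) = 668
Score = (-4)·2544 + (-2)·668 = -11512

-11512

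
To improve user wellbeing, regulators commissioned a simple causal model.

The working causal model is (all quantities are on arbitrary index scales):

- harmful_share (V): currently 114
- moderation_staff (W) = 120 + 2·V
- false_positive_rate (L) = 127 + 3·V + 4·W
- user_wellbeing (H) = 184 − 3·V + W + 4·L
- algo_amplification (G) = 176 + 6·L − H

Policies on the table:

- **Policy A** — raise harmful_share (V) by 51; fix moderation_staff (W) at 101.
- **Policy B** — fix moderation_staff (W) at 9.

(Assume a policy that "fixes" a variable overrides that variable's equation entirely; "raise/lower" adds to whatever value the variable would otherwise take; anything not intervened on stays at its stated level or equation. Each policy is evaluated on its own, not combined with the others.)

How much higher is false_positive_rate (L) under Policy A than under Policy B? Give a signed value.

Policy A (V + 51, W := 101):
  V = 114 + 51 = 165
  W = 101
  L = 127 + 3·165 + 4·101 = 1026
Policy B (W := 9):
  V = 114
  W = 9
  L = 127 + 3·114 + 4·9 = 505
L: 1026 − 505 = 521

521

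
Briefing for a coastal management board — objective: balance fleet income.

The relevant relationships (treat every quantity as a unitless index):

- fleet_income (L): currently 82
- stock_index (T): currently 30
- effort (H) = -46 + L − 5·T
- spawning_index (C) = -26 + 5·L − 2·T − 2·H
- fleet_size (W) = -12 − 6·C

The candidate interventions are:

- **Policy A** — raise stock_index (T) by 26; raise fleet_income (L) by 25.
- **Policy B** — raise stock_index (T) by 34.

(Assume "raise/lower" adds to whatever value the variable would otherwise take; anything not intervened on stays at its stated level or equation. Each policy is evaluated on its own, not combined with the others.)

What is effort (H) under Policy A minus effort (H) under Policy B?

65

Policy A (T + 26, L + 25):
  L = 82 + 25 = 107
  T = 30 + 26 = 56
  H = -46 + 107 − 5·56 = -219
Policy B (T + 34):
  L = 82
  T = 30 + 34 = 64
  H = -46 + 82 − 5·64 = -284
H: -219 − (-284) = 65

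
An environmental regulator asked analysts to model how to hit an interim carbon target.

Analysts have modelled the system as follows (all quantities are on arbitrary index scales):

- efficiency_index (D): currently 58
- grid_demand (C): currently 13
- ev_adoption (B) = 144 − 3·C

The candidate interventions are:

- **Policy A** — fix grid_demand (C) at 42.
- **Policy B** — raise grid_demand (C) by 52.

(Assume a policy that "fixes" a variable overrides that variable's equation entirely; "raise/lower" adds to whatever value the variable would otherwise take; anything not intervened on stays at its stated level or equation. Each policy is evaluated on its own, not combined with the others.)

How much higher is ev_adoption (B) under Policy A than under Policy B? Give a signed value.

69

Policy A (C := 42):
  C = 42
  B = 144 − 3·42 = 18
Policy B (C + 52):
  C = 13 + 52 = 65
  B = 144 − 3·65 = -51
B: 18 − (-51) = 69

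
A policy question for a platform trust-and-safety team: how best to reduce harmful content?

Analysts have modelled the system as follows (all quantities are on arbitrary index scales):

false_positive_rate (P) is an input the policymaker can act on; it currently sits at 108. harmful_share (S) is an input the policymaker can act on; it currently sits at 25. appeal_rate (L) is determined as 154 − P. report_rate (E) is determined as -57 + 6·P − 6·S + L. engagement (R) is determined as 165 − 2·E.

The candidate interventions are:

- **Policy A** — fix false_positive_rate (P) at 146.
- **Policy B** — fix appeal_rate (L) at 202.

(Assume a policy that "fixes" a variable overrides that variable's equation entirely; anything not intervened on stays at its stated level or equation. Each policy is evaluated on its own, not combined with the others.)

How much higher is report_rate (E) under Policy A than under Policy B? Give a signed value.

Policy A (P := 146):
  P = 146
  S = 25
  L = 154 − 146 = 8
  E = -57 + 6·146 − 6·25 + 8 = 677
Policy B (L := 202):
  P = 108
  S = 25
  L = 202
  E = -57 + 6·108 − 6·25 + 202 = 643
E: 677 − 643 = 34

34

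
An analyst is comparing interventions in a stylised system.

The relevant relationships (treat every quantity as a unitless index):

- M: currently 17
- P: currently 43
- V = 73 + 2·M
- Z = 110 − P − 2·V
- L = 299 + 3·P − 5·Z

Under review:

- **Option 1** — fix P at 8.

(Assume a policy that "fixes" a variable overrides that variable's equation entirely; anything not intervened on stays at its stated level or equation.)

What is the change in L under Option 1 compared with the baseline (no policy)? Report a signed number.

-280

Baseline:
  M = 17
  P = 43
  V = 73 + 2·17 = 107
  Z = 110 − 43 − 2·107 = -147
  L = 299 + 3·43 − 5·(-147) = 1163
Option 1 (P := 8):
  M = 17
  P = 8
  V = 73 + 2·17 = 107
  Z = 110 − 8 − 2·107 = -112
  L = 299 + 3·8 − 5·(-112) = 883
Change in L: 883 − 1163 = -280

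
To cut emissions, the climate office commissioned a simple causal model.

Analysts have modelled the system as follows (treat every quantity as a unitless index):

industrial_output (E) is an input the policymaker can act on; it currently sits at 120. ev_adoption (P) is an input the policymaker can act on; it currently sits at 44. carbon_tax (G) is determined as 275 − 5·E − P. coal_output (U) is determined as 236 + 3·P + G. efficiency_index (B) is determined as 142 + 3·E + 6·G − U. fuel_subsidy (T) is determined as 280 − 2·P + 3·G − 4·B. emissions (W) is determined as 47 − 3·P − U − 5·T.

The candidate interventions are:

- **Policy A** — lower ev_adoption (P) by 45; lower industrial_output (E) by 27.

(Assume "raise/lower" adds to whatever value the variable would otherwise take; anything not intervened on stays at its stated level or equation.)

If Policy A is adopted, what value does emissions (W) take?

Policy A (P − 45, E − 27):
  E = 120 − 27 = 93
  P = 44 − 45 = -1
  G = 275 − 5·93 − (-1) = -189
  U = 236 + 3·(-1) + (-189) = 44
  B = 142 + 3·93 + 6·(-189) − 44 = -757
  T = 280 − 2·(-1) + 3·(-189) − 4·(-757) = 2743
  W = 47 − 3·(-1) − 44 − 5·2743 = -13709

-13709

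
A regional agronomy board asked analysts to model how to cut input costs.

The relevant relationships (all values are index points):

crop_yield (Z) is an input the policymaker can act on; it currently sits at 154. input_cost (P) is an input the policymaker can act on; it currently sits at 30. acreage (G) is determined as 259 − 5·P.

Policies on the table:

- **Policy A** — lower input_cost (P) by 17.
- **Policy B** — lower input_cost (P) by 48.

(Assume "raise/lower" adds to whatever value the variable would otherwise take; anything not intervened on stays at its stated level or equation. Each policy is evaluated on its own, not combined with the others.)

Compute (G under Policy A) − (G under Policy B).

-155

Policy A (P − 17):
  P = 30 − 17 = 13
  G = 259 − 5·13 = 194
Policy B (P − 48):
  P = 30 − 48 = -18
  G = 259 − 5·(-18) = 349
G: 194 − 349 = -155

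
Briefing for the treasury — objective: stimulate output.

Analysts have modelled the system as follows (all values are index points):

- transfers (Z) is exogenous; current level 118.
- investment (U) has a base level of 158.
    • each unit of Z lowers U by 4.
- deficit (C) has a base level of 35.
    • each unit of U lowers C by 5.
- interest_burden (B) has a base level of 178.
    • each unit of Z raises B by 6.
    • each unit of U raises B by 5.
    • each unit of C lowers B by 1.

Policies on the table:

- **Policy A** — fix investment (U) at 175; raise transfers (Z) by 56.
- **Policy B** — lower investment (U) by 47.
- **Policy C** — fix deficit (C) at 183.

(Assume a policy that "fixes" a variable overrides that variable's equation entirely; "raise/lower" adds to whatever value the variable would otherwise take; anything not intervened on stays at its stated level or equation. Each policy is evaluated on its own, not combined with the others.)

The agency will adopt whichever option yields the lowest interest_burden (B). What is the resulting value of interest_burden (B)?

-2759

Policy A (U := 175, Z + 56):
  Z = 118 + 56 = 174
  U = 175
  C = 35 − 5·175 = -840
  B = 178 + 6·174 + 5·175 − (-840) = 2937
Policy B (U − 47):
  Z = 118
  U = 158 − 4·118 (−47 from intervention) = -361
  C = 35 − 5·(-361) = 1840
  B = 178 + 6·118 + 5·(-361) − 1840 = -2759
Policy C (C := 183):
  Z = 118
  U = 158 − 4·118 = -314
  C = 183
  B = 178 + 6·118 + 5·(-314) − 183 = -867
Comparing — Policy A: B=2937, Policy B: B=-2759, Policy C: B=-867. Lowest is -2759 (Policy B).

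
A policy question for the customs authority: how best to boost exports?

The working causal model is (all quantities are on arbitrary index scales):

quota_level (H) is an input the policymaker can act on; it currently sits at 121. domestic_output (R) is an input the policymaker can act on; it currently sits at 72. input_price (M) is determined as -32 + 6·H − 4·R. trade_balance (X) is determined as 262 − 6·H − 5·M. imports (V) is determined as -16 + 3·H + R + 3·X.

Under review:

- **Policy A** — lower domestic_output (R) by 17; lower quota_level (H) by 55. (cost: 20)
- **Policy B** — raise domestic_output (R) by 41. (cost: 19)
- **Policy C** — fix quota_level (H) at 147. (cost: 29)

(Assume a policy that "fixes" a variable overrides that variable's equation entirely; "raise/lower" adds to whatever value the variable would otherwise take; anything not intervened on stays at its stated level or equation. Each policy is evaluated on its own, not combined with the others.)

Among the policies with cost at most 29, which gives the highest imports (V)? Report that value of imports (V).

-2325

Policy A (R − 17, H − 55):
  H = 121 − 55 = 66
  R = 72 − 17 = 55
  M = -32 + 6·66 − 4·55 = 144
  X = 262 − 6·66 − 5·144 = -854
  V = -16 + 3·66 + 55 + 3·(-854) = -2325
Policy B (R + 41):
  H = 121
  R = 72 + 41 = 113
  M = -32 + 6·121 − 4·113 = 242
  X = 262 − 6·121 − 5·242 = -1674
  V = -16 + 3·121 + 113 + 3·(-1674) = -4562
Policy C (H := 147):
  H = 147
  R = 72
  M = -32 + 6·147 − 4·72 = 562
  X = 262 − 6·147 − 5·562 = -3430
  V = -16 + 3·147 + 72 + 3·(-3430) = -9793
Comparing — Policy A: V=-2325, Policy B: V=-4562, Policy C: V=-9793. Highest is -2325 (Policy A).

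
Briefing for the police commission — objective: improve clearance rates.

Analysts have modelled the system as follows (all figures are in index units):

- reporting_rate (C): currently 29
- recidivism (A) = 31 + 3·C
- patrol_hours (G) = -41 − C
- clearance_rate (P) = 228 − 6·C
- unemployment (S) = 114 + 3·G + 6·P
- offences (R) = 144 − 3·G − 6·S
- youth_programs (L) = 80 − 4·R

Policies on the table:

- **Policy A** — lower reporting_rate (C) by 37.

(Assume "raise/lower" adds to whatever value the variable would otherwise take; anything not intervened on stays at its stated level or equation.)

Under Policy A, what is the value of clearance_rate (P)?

276

Policy A (C − 37):
  C = 29 − 37 = -8
  P = 228 − 6·(-8) = 276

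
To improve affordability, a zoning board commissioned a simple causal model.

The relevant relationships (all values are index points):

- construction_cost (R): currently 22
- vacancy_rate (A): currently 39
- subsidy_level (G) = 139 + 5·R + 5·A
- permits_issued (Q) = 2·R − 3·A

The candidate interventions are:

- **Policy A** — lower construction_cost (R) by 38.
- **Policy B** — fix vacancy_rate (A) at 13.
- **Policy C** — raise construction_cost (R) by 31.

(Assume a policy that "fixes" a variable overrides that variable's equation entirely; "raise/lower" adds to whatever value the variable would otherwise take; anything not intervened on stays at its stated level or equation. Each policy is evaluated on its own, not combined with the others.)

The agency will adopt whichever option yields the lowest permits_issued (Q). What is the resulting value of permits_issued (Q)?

-149

Policy A (R − 38):
  R = 22 − 38 = -16
  A = 39
  Q = 0 + 2·(-16) − 3·39 = -149
Policy B (A := 13):
  R = 22
  A = 13
  Q = 0 + 2·22 − 3·13 = 5
Policy C (R + 31):
  R = 22 + 31 = 53
  A = 39
  Q = 0 + 2·53 − 3·39 = -11
Comparing — Policy A: Q=-149, Policy B: Q=5, Policy C: Q=-11. Lowest is -149 (Policy A).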